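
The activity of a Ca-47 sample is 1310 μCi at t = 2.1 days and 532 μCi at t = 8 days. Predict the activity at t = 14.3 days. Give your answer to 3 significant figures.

203 μCi

Over Δt = 8 − 2.1 = 5.9 days, the level fell by a factor of 1310/532 ≈ 2.4624.
n = log₂(2.4624) ≈ 1.3001 half-lives, so t½ = 5.9/1.3001 ≈ 4.5382 days.
From t = 8 to t = 14.3: 532 × (1/2)^((14.3−8)/4.5382) ≈ 203.24 μCi.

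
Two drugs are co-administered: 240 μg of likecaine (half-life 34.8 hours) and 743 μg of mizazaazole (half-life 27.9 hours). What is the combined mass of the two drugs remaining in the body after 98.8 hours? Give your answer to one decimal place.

97.4 μg

likecaine: 240 × (1/2)^(98.8/34.8) = 240 × (1/2)^2.8391 ≈ 33.54 μg.
mizazaazole: 743 × (1/2)^(98.8/27.9) = 743 × (1/2)^3.5412 ≈ 63.823 μg.
Total = 33.54 + 63.823 ≈ 97.363 μg.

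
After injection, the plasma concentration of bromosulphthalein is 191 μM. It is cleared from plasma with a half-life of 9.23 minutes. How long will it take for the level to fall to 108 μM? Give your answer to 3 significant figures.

7.59 minutes

Fraction remaining = 108/191 ≈ 0.56545.
n = log₂(191/108) = ln(1.7685)/ln 2 ≈ 0.82254 half-lives.
t = n × t½ = 0.82254 × 9.23 ≈ 7.5921 minutes.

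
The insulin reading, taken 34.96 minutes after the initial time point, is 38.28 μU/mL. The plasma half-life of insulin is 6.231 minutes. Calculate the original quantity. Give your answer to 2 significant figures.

Number of half-lives elapsed: n = 34.96/6.231 ≈ 5.6107.
A₀ = A × 2^n = 38.28 × 2^5.6107 = 38.28 × 48.863 ≈ 1870.5 μU/mL.

1900 μU/mL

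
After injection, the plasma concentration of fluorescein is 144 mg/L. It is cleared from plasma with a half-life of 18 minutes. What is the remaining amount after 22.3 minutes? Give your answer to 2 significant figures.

61 mg/L

Number of half-lives: n = 22.3/18 ≈ 1.2389.
Remaining = 144 × (1/2)^1.2389 = 144 × 0.4237 ≈ 61.013 mg/L.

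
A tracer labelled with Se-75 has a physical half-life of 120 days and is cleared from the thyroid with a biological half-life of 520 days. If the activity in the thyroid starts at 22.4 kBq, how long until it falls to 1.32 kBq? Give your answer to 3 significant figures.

1/t_eff = 1/t_phys + 1/t_biol = 1/120 + 1/520 = 0.010256 per day.
t_eff = 120 × 520 / (120 + 520) ≈ 97.5 days.
n = log₂(22.4/1.32) ≈ 4.0849; t = 4.0849 × 97.5 ≈ 398.28 days.

398 days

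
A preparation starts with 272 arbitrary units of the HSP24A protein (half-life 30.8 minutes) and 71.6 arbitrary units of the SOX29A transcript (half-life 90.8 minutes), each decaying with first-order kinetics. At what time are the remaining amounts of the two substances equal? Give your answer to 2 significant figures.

90 minutes

Set 272·(1/2)^(t/30.8) = 71.6·(1/2)^(t/90.8).
Taking log₂: log₂(272/71.6) = t·(1/30.8 − 1/90.8).
log₂(3.7989) = 1.9256; 1/30.8 − 1/90.8 = 0.021454.
t = 1.9256 / 0.021454 ≈ 89.752 minutes.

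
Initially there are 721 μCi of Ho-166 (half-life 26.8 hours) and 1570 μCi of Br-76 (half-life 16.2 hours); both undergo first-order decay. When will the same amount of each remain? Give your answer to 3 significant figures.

46.0 hours

Set 721·(1/2)^(t/26.8) = 1570·(1/2)^(t/16.2).
Taking log₂: log₂(721/1570) = t·(1/26.8 − 1/16.2).
log₂(0.45924) = -1.1227; 1/26.8 − 1/16.2 = -0.024415.
t = -1.1227 / -0.024415 ≈ 45.984 hours.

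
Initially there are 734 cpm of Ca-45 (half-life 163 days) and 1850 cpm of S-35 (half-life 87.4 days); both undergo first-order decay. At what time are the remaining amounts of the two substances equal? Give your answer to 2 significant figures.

Set 734·(1/2)^(t/163) = 1850·(1/2)^(t/87.4).
Taking log₂: log₂(734/1850) = t·(1/163 − 1/87.4).
log₂(0.39676) = -1.3337; 1/163 − 1/87.4 = -0.0053067.
t = -1.3337 / -0.0053067 ≈ 251.32 days.

250 days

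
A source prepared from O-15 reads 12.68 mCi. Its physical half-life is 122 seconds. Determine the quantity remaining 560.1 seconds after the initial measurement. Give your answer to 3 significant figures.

0.526 mCi

Number of half-lives: n = 560.1/122 ≈ 4.591.
Remaining = 12.68 × (1/2)^4.591 = 12.68 × 0.041493 ≈ 0.52613 mCi.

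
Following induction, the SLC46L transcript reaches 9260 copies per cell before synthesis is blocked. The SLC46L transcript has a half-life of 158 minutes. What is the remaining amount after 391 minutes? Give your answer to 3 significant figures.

Number of half-lives: n = 391/158 ≈ 2.4747.
Remaining = 9260 × (1/2)^2.4747 = 9260 × 0.17991 ≈ 1665.9 copies per cell.

1670 copies per cell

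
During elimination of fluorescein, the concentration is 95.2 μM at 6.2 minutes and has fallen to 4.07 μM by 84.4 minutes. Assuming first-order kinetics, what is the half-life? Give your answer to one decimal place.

17.2 minutes

Over Δt = 84.4 − 6.2 = 78.2 minutes, the level fell by a factor of 95.2/4.07 ≈ 23.391.
n = log₂(23.391) ≈ 4.5479 half-lives, so t½ = 78.2/4.5479 ≈ 17.195 minutes.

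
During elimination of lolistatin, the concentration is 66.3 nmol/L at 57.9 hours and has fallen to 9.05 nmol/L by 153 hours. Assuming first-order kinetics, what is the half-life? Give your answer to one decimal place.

Over Δt = 153 − 57.9 = 95.1 hours, the level fell by a factor of 66.3/9.05 ≈ 7.326.
n = log₂(7.326) ≈ 2.873 half-lives, so t½ = 95.1/2.873 ≈ 33.101 hours.

33.1 hours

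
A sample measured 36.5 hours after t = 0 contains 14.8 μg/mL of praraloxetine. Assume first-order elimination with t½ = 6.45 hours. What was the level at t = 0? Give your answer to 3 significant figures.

748 μg/mL

Number of half-lives elapsed: n = 36.5/6.45 ≈ 5.6589.
A₀ = A × 2^n = 14.8 × 2^5.6589 = 14.8 × 50.525 ≈ 747.76 μg/mL.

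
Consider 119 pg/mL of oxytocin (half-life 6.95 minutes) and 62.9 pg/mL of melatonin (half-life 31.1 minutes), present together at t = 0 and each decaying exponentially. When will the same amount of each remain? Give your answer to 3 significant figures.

8.23 minutes

Set 119·(1/2)^(t/6.95) = 62.9·(1/2)^(t/31.1).
Taking log₂: log₂(119/62.9) = t·(1/6.95 − 1/31.1).
log₂(1.8919) = 0.91983; 1/6.95 − 1/31.1 = 0.11173.
t = 0.91983 / 0.11173 ≈ 8.2326 minutes.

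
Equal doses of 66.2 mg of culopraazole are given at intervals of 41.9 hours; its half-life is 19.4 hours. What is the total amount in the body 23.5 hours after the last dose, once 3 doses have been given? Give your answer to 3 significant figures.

The 3 doses were given 107.3, 65.4, 23.5 hours ago.
Total = 66.2·(1/2)^(107.3/19.4) + 66.2·(1/2)^(65.4/19.4) + 66.2·(1/2)^(23.5/19.4)
      = 1.4318 + 6.398 + 28.59 ≈ 36.419 mg.

36.4 mg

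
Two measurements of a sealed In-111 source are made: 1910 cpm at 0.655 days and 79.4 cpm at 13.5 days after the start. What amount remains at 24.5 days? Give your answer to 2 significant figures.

5.2 cpm

Over Δt = 13.5 − 0.655 = 12.845 days, the level fell by a factor of 1910/79.4 ≈ 24.055.
n = log₂(24.055) ≈ 4.5883 half-lives, so t½ = 12.845/4.5883 ≈ 2.7995 days.
From t = 13.5 to t = 24.5: 79.4 × (1/2)^((24.5−13.5)/2.7995) ≈ 5.2119 cpm.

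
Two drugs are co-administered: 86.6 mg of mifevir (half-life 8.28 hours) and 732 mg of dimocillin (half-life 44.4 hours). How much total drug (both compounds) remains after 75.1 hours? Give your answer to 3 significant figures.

mifevir: 86.6 × (1/2)^(75.1/8.28) = 86.6 × (1/2)^9.07 ≈ 0.16112 mg.
dimocillin: 732 × (1/2)^(75.1/44.4) = 732 × (1/2)^1.6914 ≈ 226.64 mg.
Total = 0.16112 + 226.64 ≈ 226.8 mg.

227 mg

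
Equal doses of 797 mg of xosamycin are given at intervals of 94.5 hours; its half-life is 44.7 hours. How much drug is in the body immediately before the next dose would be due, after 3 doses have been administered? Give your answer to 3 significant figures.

The 3 doses were given 283.5, 189, 94.5 hours ago.
Total = 797·(1/2)^(283.5/44.7) + 797·(1/2)^(189/44.7) + 797·(1/2)^(94.5/44.7)
      = 9.8229 + 42.525 + 184.1 ≈ 236.45 mg.

236 mg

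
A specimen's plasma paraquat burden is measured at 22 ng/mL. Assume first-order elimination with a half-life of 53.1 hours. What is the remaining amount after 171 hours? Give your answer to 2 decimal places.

2.36 ng/mL

Number of half-lives: n = 171/53.1 ≈ 3.2203.
Remaining = 22 × (1/2)^3.2203 = 22 × 0.1073 ≈ 2.3605 ng/mL.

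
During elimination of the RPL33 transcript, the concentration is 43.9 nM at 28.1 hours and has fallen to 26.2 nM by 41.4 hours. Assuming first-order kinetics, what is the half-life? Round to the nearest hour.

18 hours

Over Δt = 41.4 − 28.1 = 13.3 hours, the level fell by a factor of 43.9/26.2 ≈ 1.6756.
n = log₂(1.6756) ≈ 0.74465 half-lives, so t½ = 13.3/0.74465 ≈ 17.861 hours.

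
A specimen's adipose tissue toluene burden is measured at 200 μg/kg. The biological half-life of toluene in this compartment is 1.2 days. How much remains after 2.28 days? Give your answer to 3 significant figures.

53.6 μg/kg

Number of half-lives: n = 2.28/1.2 ≈ 1.9.
Remaining = 200 × (1/2)^1.9 = 200 × 0.26794 ≈ 53.589 μg/kg.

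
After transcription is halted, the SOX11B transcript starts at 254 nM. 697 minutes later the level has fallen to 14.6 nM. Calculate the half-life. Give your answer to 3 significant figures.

A/A₀ = 14.6/254 ≈ 0.05748.
n = log₂(17.397) ≈ 4.1208 half-lives elapsed in 697 minutes.
t½ = 697/4.1208 ≈ 169.14 minutes.

169 minutes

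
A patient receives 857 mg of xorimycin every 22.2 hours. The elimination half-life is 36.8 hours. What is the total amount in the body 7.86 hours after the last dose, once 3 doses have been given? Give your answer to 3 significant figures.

The 3 doses were given 52.26, 30.06, 7.86 hours ago.
Total = 857·(1/2)^(52.26/36.8) + 857·(1/2)^(30.06/36.8) + 857·(1/2)^(7.86/36.8)
      = 320.25 + 486.5 + 739.07 ≈ 1545.8 mg.

1550 mg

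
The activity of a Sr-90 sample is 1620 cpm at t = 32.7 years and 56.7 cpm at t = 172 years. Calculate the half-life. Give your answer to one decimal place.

Over Δt = 172 − 32.7 = 139.3 years, the level fell by a factor of 1620/56.7 ≈ 28.571.
n = log₂(28.571) ≈ 4.8365 half-lives, so t½ = 139.3/4.8365 ≈ 28.802 years.

28.8 years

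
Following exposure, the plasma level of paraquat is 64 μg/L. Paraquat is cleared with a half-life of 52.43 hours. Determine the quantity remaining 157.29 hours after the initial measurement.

8 μg/L

Elapsed time is 3 half-lives (157.29/52.43).
Each half-life halves the amount: 64 × (1/2)^3 = 64/8 = 8 μg/L.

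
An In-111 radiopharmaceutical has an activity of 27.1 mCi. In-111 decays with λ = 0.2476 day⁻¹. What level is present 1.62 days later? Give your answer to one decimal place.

t½ = ln 2 / λ = 0.69315 / 0.2476 ≈ 2.7995 days.
Number of half-lives: n = 1.62/2.7995 ≈ 0.57868.
Remaining = 27.1 × (1/2)^0.57868 = 27.1 × 0.66958 ≈ 18.145 mCi.

18.1 mCi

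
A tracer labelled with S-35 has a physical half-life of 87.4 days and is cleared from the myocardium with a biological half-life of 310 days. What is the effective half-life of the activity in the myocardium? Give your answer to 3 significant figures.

1/t_eff = 1/t_phys + 1/t_biol = 1/87.4 + 1/310 = 0.014667 per day.
t_eff = 87.4 × 310 / (87.4 + 310) ≈ 68.178 days.

68.2 days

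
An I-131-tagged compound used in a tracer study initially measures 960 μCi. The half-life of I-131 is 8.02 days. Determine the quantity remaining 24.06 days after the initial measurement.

Elapsed time is 3 half-lives (24.06/8.02).
Each half-life halves the amount: 960 × (1/2)^3 = 960/8 = 120 μCi.

120 μCi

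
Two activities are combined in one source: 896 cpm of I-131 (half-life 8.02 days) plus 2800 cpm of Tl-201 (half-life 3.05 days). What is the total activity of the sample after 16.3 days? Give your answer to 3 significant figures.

I-131: 896 × (1/2)^(16.3/8.02) = 896 × (1/2)^2.0324 ≈ 219.02 cpm.
Tl-201: 2800 × (1/2)^(16.3/3.05) = 2800 × (1/2)^5.3443 ≈ 68.925 cpm.
Total = 219.02 + 68.925 ≈ 287.95 cpm.

288 cpm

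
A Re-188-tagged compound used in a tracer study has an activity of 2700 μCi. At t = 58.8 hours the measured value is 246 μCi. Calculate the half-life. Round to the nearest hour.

A/A₀ = 246/2700 ≈ 0.091111.
n = log₂(10.976) ≈ 3.4562 half-lives elapsed in 58.8 hours.
t½ = 58.8/3.4562 ≈ 17.013 hours.

17 hours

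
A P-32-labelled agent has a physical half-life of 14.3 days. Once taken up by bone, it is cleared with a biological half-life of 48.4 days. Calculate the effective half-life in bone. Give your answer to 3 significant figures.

1/t_eff = 1/t_phys + 1/t_biol = 1/14.3 + 1/48.4 = 0.090591 per day.
t_eff = 14.3 × 48.4 / (14.3 + 48.4) ≈ 11.039 days.

11.0 days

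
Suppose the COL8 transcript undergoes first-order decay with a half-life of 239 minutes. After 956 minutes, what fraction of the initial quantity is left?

0.0625

n = 956/239 ≈ 4 half-lives.
Fraction remaining = (1/2)^4 ≈ 0.0625.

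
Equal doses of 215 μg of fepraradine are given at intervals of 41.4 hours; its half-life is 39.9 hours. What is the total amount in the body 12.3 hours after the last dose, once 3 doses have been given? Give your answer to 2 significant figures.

The 3 doses were given 95.1, 53.7, 12.3 hours ago.
Total = 215·(1/2)^(95.1/39.9) + 215·(1/2)^(53.7/39.9) + 215·(1/2)^(12.3/39.9)
      = 41.205 + 84.585 + 173.64 ≈ 299.43 μg.

300 μg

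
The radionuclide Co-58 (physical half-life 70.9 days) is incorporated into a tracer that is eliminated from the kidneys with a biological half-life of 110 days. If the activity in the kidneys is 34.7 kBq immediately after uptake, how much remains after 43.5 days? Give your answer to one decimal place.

17.2 kBq

1/t_eff = 1/t_phys + 1/t_biol = 1/70.9 + 1/110 = 0.023195 per day.
t_eff = 70.9 × 110 / (70.9 + 110) ≈ 43.112 days.
Remaining = 34.7 × (1/2)^(43.5/43.112) = 34.7 × (1/2)^1.009 ≈ 17.242 kBq.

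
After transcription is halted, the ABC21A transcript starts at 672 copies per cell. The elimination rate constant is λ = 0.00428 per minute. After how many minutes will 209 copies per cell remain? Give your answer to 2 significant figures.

270 minutes

t½ = ln 2 / λ = 0.69315 / 0.00428 ≈ 161.95 minutes.
Fraction remaining = 209/672 ≈ 0.31101.
n = log₂(672/209) = ln(3.2153)/ln 2 ≈ 1.685 half-lives.
t = n × t½ = 1.685 × 161.95 ≈ 272.88 minutes.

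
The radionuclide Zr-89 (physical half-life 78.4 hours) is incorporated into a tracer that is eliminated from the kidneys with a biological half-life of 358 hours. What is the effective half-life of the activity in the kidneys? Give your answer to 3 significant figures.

1/t_eff = 1/t_phys + 1/t_biol = 1/78.4 + 1/358 = 0.015548 per hour.
t_eff = 78.4 × 358 / (78.4 + 358) ≈ 64.315 hours.

64.3 hours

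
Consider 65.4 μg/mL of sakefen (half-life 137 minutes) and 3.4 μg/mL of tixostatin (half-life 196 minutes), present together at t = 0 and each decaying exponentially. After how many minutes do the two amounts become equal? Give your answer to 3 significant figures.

1940 minutes

Set 65.4·(1/2)^(t/137) = 3.4·(1/2)^(t/196).
Taking log₂: log₂(65.4/3.4) = t·(1/137 − 1/196).
log₂(19.235) = 4.2657; 1/137 − 1/196 = 0.0021972.
t = 4.2657 / 0.0021972 ≈ 1941.4 minutes.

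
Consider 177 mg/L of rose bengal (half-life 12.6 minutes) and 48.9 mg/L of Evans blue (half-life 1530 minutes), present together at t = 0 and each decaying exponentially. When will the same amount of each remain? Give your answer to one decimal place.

Set 177·(1/2)^(t/12.6) = 48.9·(1/2)^(t/1530).
Taking log₂: log₂(177/48.9) = t·(1/12.6 − 1/1530).
log₂(3.6196) = 1.8558; 1/12.6 − 1/1530 = 0.078711.
t = 1.8558 / 0.078711 ≈ 23.578 minutes.

23.6 minutes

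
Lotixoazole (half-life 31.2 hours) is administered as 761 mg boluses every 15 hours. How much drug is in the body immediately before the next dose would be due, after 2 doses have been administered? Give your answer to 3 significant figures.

936 mg

The 2 doses were given 30, 15 hours ago.
Total = 761·(1/2)^(30/31.2) + 761·(1/2)^(15/31.2)
      = 390.78 + 545.33 ≈ 936.11 mg.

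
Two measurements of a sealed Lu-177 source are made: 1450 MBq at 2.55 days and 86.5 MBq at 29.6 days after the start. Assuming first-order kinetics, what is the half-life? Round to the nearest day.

Over Δt = 29.6 − 2.55 = 27.05 days, the level fell by a factor of 1450/86.5 ≈ 16.763.
n = log₂(16.763) ≈ 4.0672 half-lives, so t½ = 27.05/4.0672 ≈ 6.6508 days.

7 days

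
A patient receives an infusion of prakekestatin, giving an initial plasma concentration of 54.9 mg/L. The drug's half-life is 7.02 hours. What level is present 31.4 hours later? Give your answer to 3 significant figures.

Number of half-lives: n = 31.4/7.02 ≈ 4.4729.
Remaining = 54.9 × (1/2)^4.4729 = 54.9 × 0.045031 ≈ 2.4722 mg/L.

2.47 mg/L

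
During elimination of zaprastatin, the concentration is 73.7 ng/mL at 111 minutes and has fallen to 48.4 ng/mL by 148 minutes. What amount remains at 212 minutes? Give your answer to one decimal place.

Over Δt = 148 − 111 = 37 minutes, the level fell by a factor of 73.7/48.4 ≈ 1.5227.
n = log₂(1.5227) ≈ 0.60666 half-lives, so t½ = 37/0.60666 ≈ 60.99 minutes.
From t = 148 to t = 212: 48.4 × (1/2)^((212−148)/60.99) ≈ 23.386 ng/mL.

23.4 ng/mL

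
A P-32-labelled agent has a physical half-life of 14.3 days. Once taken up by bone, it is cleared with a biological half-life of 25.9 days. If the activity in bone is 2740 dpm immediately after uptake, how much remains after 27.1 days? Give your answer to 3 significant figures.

357 dpm

1/t_eff = 1/t_phys + 1/t_biol = 1/14.3 + 1/25.9 = 0.10854 per day.
t_eff = 14.3 × 25.9 / (14.3 + 25.9) ≈ 9.2132 days.
Remaining = 2740 × (1/2)^(27.1/9.2132) = 2740 × (1/2)^2.9414 ≈ 356.69 dpm.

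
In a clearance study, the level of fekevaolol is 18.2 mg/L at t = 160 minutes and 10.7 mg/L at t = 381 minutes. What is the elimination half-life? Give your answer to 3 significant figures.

Over Δt = 381 − 160 = 221 minutes, the level fell by a factor of 18.2/10.7 ≈ 1.7009.
n = log₂(1.7009) ≈ 0.76633 half-lives, so t½ = 221/0.76633 ≈ 288.39 minutes.

288 minutes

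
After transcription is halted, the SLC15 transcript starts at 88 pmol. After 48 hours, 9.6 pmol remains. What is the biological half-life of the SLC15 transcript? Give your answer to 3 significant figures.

A/A₀ = 9.6/88 ≈ 0.10909.
n = log₂(9.1667) ≈ 3.1964 half-lives elapsed in 48 hours.
t½ = 48/3.1964 ≈ 15.017 hours.

15.0 hours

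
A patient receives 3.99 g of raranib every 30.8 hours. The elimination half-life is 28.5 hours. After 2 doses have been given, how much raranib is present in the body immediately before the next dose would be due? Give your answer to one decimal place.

2.8 g

The 2 doses were given 61.6, 30.8 hours ago.
Total = 3.99·(1/2)^(61.6/28.5) + 3.99·(1/2)^(30.8/28.5)
      = 0.89192 + 1.8865 ≈ 2.7784 g.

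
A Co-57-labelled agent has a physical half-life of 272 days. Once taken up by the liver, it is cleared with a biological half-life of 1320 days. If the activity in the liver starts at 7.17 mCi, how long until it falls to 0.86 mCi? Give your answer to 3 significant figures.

1/t_eff = 1/t_phys + 1/t_biol = 1/272 + 1/1320 = 0.004434 per day.
t_eff = 272 × 1320 / (272 + 1320) ≈ 225.53 days.
n = log₂(7.17/0.86) ≈ 3.0596; t = 3.0596 × 225.53 ≈ 690.02 days.

690 days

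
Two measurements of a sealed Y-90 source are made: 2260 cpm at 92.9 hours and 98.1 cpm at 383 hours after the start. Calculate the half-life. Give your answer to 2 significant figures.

64 hours

Over Δt = 383 − 92.9 = 290.1 hours, the level fell by a factor of 2260/98.1 ≈ 23.038.
n = log₂(23.038) ≈ 4.5259 half-lives, so t½ = 290.1/4.5259 ≈ 64.097 hours.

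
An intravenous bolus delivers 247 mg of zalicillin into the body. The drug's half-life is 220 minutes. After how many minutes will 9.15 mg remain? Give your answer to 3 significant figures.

1050 minutes

Fraction remaining = 9.15/247 ≈ 0.037045.
n = log₂(247/9.15) = ln(26.995)/ln 2 ≈ 4.7546 half-lives.
t = n × t½ = 4.7546 × 220 ≈ 1046 minutes.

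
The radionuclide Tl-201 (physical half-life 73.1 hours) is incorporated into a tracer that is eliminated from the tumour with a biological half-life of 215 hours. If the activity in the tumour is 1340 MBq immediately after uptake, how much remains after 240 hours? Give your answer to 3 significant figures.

63.5 MBq

1/t_eff = 1/t_phys + 1/t_biol = 1/73.1 + 1/215 = 0.018331 per hour.
t_eff = 73.1 × 215 / (73.1 + 215) ≈ 54.552 hours.
Remaining = 1340 × (1/2)^(240/54.552) = 1340 × (1/2)^4.3995 ≈ 63.495 MBq.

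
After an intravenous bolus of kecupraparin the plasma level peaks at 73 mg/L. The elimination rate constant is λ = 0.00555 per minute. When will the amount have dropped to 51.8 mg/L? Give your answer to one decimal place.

61.8 minutes

t½ = ln 2 / λ = 0.69315 / 0.00555 ≈ 124.89 minutes.
Fraction remaining = 51.8/73 ≈ 0.70959.
n = log₂(73/51.8) = ln(1.4093)/ln 2 ≈ 0.49494 half-lives.
t = n × t½ = 0.49494 × 124.89 ≈ 61.814 minutes.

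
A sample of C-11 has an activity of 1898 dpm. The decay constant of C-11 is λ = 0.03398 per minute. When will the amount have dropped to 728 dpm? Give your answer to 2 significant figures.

t½ = ln 2 / λ = 0.69315 / 0.03398 ≈ 20.399 minutes.
Fraction remaining = 728/1898 ≈ 0.38356.
n = log₂(1898/728) = ln(2.6071)/ln 2 ≈ 1.3825 half-lives.
t = n × t½ = 1.3825 × 20.399 ≈ 28.201 minutes.

28 minutes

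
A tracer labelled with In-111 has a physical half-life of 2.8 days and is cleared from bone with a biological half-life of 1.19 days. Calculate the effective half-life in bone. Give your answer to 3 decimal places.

0.835 days

1/t_eff = 1/t_phys + 1/t_biol = 1/2.8 + 1/1.19 = 1.1975 per day.
t_eff = 2.8 × 1.19 / (2.8 + 1.19) ≈ 0.83509 days.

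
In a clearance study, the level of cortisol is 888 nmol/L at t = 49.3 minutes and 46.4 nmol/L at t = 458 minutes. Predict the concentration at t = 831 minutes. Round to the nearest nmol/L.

Over Δt = 458 − 49.3 = 408.7 minutes, the level fell by a factor of 888/46.4 ≈ 19.138.
n = log₂(19.138) ≈ 4.2584 half-lives, so t½ = 408.7/4.2584 ≈ 95.976 minutes.
From t = 458 to t = 831: 46.4 × (1/2)^((831−458)/95.976) ≈ 3.1376 nmol/L.

3 nmol/L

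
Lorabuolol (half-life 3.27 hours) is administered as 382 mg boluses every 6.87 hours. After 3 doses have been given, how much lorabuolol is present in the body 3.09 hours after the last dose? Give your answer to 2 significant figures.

260 mg

The 3 doses were given 16.83, 9.96, 3.09 hours ago.
Total = 382·(1/2)^(16.83/3.27) + 382·(1/2)^(9.96/3.27) + 382·(1/2)^(3.09/3.27)
      = 10.783 + 46.256 + 198.43 ≈ 255.47 mg.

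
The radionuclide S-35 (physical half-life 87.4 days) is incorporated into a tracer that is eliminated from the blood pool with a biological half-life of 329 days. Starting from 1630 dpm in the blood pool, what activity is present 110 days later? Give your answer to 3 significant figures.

540 dpm

1/t_eff = 1/t_phys + 1/t_biol = 1/87.4 + 1/329 = 0.014481 per day.
t_eff = 87.4 × 329 / (87.4 + 329) ≈ 69.055 days.
Remaining = 1630 × (1/2)^(110/69.055) = 1630 × (1/2)^1.5929 ≈ 540.34 dpm.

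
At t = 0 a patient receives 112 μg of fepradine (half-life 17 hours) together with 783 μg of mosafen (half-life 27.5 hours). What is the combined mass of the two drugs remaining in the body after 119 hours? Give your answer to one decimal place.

fepradine: 112 × (1/2)^(119/17) = 112 × (1/2)^7 ≈ 0.875 μg.
mosafen: 783 × (1/2)^(119/27.5) = 783 × (1/2)^4.3273 ≈ 39.005 μg.
Total = 0.875 + 39.005 ≈ 39.88 μg.

39.9 μg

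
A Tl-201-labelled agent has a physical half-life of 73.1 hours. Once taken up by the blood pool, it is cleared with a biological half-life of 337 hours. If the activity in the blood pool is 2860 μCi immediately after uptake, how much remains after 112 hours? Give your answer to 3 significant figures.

1/t_eff = 1/t_phys + 1/t_biol = 1/73.1 + 1/337 = 0.016647 per hour.
t_eff = 73.1 × 337 / (73.1 + 337) ≈ 60.07 hours.
Remaining = 2860 × (1/2)^(112/60.07) = 2860 × (1/2)^1.8645 ≈ 785.41 μCi.

785 μCi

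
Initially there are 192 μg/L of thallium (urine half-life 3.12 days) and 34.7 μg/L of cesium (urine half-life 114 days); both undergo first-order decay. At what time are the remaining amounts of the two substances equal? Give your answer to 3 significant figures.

7.92 days

Set 192·(1/2)^(t/3.12) = 34.7·(1/2)^(t/114).
Taking log₂: log₂(192/34.7) = t·(1/3.12 − 1/114).
log₂(5.5331) = 2.4681; 1/3.12 − 1/114 = 0.31174.
t = 2.4681 / 0.31174 ≈ 7.9171 days.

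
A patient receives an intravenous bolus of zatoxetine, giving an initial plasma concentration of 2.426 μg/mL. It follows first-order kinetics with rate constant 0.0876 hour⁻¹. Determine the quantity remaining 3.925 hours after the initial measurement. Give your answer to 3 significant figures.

1.72 μg/mL

t½ = ln 2 / k = 0.69315 / 0.0876 ≈ 7.9126 hours.
Number of half-lives: n = 3.925/7.9126 ≈ 0.49604.
Remaining = 2.426 × (1/2)^0.49604 = 2.426 × 0.70905 ≈ 1.7202 μg/mL.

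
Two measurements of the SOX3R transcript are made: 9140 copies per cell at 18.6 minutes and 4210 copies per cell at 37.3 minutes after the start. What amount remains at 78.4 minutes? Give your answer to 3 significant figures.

766 copies per cell

Over Δt = 37.3 − 18.6 = 18.7 minutes, the level fell by a factor of 9140/4210 ≈ 2.171.
n = log₂(2.171) ≈ 1.1184 half-lives, so t½ = 18.7/1.1184 ≈ 16.721 minutes.
From t = 37.3 to t = 78.4: 4210 × (1/2)^((78.4−37.3)/16.721) ≈ 766.2 copies per cell.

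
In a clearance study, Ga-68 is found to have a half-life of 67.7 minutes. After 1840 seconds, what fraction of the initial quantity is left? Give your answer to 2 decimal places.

1840 seconds = 30.6667 minutes.
n = 30.6667/67.7 ≈ 0.45298 half-lives.
Fraction remaining = (1/2)^0.45298 ≈ 0.73053.

0.73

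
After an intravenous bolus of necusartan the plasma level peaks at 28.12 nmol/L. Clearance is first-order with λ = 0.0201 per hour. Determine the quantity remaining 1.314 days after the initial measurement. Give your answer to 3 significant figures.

t½ = ln 2 / λ = 0.69315 / 0.0201 ≈ 34.485 hours.
Convert the elapsed time: 1.314 days = 31.536 hours.
Number of half-lives: n = 31.536/34.485 ≈ 0.91449.
Remaining = 28.12 × (1/2)^0.91449 = 28.12 × 0.53053 ≈ 14.919 nmol/L.

14.9 nmol/L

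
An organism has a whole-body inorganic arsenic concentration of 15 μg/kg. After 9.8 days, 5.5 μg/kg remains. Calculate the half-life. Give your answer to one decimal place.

6.8 days

A/A₀ = 5.5/15 ≈ 0.36667.
n = log₂(2.7273) ≈ 1.4475 half-lives elapsed in 9.8 days.
t½ = 9.8/1.4475 ≈ 6.7705 days.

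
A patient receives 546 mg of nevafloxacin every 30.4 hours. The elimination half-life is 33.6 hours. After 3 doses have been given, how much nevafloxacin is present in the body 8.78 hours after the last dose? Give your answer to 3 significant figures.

The 3 doses were given 69.58, 39.18, 8.78 hours ago.
Total = 546·(1/2)^(69.58/33.6) + 546·(1/2)^(39.18/33.6) + 546·(1/2)^(8.78/33.6)
      = 129.96 + 243.32 + 455.54 ≈ 828.82 mg.

829 mg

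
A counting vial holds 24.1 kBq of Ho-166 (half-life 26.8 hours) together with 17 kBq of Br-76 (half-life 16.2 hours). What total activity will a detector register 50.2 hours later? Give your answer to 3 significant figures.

Ho-166: 24.1 × (1/2)^(50.2/26.8) = 24.1 × (1/2)^1.8731 ≈ 6.5788 kBq.
Br-76: 17 × (1/2)^(50.2/16.2) = 17 × (1/2)^3.0988 ≈ 1.9844 kBq.
Total = 6.5788 + 1.9844 ≈ 8.5632 kBq.

8.56 kBq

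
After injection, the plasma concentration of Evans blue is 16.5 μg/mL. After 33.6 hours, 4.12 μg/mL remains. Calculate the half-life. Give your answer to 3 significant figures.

16.8 hours

A/A₀ = 4.12/16.5 ≈ 0.2497.
n = log₂(4.0049) ≈ 2.0017 half-lives elapsed in 33.6 hours.
t½ = 33.6/2.0017 ≈ 16.785 hours.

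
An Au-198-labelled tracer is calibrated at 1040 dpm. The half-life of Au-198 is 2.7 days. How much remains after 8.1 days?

130 dpm

Elapsed time is 3 half-lives (8.1/2.7).
Each half-life halves the amount: 1040 × (1/2)^3 = 1040/8 = 130 dpm.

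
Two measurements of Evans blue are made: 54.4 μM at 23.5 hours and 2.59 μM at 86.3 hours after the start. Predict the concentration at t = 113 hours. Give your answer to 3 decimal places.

Over Δt = 86.3 − 23.5 = 62.8 hours, the level fell by a factor of 54.4/2.59 ≈ 21.004.
n = log₂(21.004) ≈ 4.3926 half-lives, so t½ = 62.8/4.3926 ≈ 14.297 hours.
From t = 86.3 to t = 113: 2.59 × (1/2)^((113−86.3)/14.297) ≈ 0.70976 μM.

0.710 μM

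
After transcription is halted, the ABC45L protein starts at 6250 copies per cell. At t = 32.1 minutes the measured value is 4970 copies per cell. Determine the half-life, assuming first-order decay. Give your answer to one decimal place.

A/A₀ = 4970/6250 ≈ 0.7952.
n = log₂(1.2575) ≈ 0.33061 half-lives elapsed in 32.1 minutes.
t½ = 32.1/0.33061 ≈ 97.093 minutes.

97.1 minutes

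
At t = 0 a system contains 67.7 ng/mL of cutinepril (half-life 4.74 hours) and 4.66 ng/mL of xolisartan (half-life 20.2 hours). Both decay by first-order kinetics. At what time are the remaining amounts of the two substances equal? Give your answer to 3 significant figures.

23.9 hours

Set 67.7·(1/2)^(t/4.74) = 4.66·(1/2)^(t/20.2).
Taking log₂: log₂(67.7/4.66) = t·(1/4.74 − 1/20.2).
log₂(14.528) = 3.8608; 1/4.74 − 1/20.2 = 0.16147.
t = 3.8608 / 0.16147 ≈ 23.911 hours.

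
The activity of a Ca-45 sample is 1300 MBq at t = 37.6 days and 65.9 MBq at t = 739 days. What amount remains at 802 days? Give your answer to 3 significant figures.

Over Δt = 739 − 37.6 = 701.4 days, the level fell by a factor of 1300/65.9 ≈ 19.727.
n = log₂(19.727) ≈ 4.3021 half-lives, so t½ = 701.4/4.3021 ≈ 163.04 days.
From t = 739 to t = 802: 65.9 × (1/2)^((802−739)/163.04) ≈ 50.415 MBq.

50.4 MBq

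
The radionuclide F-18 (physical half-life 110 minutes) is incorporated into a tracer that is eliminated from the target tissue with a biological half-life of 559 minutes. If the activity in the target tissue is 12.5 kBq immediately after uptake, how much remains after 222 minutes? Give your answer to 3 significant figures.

1/t_eff = 1/t_phys + 1/t_biol = 1/110 + 1/559 = 0.01088 per minute.
t_eff = 110 × 559 / (110 + 559) ≈ 91.913 minutes.
Remaining = 12.5 × (1/2)^(222/91.913) = 12.5 × (1/2)^2.4153 ≈ 2.3433 kBq.

2.34 kBq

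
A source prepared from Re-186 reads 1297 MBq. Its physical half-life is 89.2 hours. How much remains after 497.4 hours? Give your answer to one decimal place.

27.2 MBq

Number of half-lives: n = 497.4/89.2 ≈ 5.5762.
Remaining = 1297 × (1/2)^5.5762 = 1297 × 0.02096 ≈ 27.185 MBq.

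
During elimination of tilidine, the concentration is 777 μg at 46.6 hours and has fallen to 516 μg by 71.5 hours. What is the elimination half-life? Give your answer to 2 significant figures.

42 hours

Over Δt = 71.5 − 46.6 = 24.9 hours, the level fell by a factor of 777/516 ≈ 1.5058.
n = log₂(1.5058) ≈ 0.59054 half-lives, so t½ = 24.9/0.59054 ≈ 42.165 hours.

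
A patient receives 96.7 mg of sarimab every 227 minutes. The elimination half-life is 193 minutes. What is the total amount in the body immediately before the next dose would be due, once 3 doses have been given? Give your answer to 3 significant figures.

The 3 doses were given 681, 454, 227 minutes ago.
Total = 96.7·(1/2)^(681/193) + 96.7·(1/2)^(454/193) + 96.7·(1/2)^(227/193)
      = 8.38 + 18.937 + 42.792 ≈ 70.109 mg.

70.1 mg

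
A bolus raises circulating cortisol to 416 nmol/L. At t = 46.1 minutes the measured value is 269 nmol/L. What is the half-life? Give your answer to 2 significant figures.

73 minutes

A/A₀ = 269/416 ≈ 0.64663.
n = log₂(1.5465) ≈ 0.62898 half-lives elapsed in 46.1 minutes.
t½ = 46.1/0.62898 ≈ 73.294 minutes.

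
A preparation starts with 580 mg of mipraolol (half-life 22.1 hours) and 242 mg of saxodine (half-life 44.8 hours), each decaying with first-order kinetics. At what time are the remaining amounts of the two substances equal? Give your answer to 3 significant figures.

55.0 hours

Set 580·(1/2)^(t/22.1) = 242·(1/2)^(t/44.8).
Taking log₂: log₂(580/242) = t·(1/22.1 − 1/44.8).
log₂(2.3967) = 1.261; 1/22.1 − 1/44.8 = 0.022927.
t = 1.261 / 0.022927 ≈ 55.002 hours.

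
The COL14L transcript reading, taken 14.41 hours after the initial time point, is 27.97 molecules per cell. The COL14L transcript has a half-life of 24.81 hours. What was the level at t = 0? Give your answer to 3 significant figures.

41.8 molecules per cell

Number of half-lives elapsed: n = 14.41/24.81 ≈ 0.58081.
A₀ = A × 2^n = 27.97 × 2^0.58081 = 27.97 × 1.4957 ≈ 41.835 molecules per cell.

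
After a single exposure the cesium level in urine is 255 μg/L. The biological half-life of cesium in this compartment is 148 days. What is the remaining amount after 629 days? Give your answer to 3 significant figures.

13.4 μg/L

Number of half-lives: n = 629/148 ≈ 4.25.
Remaining = 255 × (1/2)^4.25 = 255 × 0.052556 ≈ 13.402 μg/L.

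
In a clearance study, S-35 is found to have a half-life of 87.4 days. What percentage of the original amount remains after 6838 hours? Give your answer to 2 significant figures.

6838 hours = 284.917 days.
n = 284.917/87.4 ≈ 3.2599 half-lives.
Fraction remaining = (1/2)^3.2599 ≈ 0.10439, i.e. 10.439%.

10%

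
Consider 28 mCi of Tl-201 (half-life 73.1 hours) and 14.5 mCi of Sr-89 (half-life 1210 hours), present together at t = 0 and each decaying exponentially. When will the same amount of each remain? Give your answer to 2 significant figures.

74 hours

Set 28·(1/2)^(t/73.1) = 14.5·(1/2)^(t/1210).
Taking log₂: log₂(28/14.5) = t·(1/73.1 − 1/1210).
log₂(1.931) = 0.94937; 1/73.1 − 1/1210 = 0.012853.
t = 0.94937 / 0.012853 ≈ 73.861 hours.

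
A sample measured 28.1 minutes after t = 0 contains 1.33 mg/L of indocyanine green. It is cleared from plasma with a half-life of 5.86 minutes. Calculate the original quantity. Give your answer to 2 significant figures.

Number of half-lives elapsed: n = 28.1/5.86 ≈ 4.7952.
A₀ = A × 2^n = 1.33 × 2^4.7952 = 1.33 × 27.766 ≈ 36.928 mg/L.

37 mg/L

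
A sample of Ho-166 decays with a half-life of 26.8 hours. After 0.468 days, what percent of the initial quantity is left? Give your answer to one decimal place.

74.8%

0.468 days = 11.232 hours.
n = 11.232/26.8 ≈ 0.4191 half-lives.
Fraction remaining = (1/2)^0.4191 ≈ 0.74789, i.e. 74.789%.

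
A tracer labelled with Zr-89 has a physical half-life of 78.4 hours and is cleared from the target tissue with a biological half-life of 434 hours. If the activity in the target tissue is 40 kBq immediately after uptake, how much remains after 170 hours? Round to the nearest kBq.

7 kBq

1/t_eff = 1/t_phys + 1/t_biol = 1/78.4 + 1/434 = 0.015059 per hour.
t_eff = 78.4 × 434 / (78.4 + 434) ≈ 66.404 hours.
Remaining = 40 × (1/2)^(170/66.404) = 40 × (1/2)^2.5601 ≈ 6.7827 kBq.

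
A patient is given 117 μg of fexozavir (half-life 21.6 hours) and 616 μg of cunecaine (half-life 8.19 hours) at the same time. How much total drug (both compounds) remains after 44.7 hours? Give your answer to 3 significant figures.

fexozavir: 117 × (1/2)^(44.7/21.6) = 117 × (1/2)^2.0694 ≈ 27.875 μg.
cunecaine: 616 × (1/2)^(44.7/8.19) = 616 × (1/2)^5.4579 ≈ 14.015 μg.
Total = 27.875 + 14.015 ≈ 41.891 μg.

41.9 μg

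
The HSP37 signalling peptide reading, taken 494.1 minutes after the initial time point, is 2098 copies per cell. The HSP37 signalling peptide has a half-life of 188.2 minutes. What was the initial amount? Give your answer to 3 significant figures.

Number of half-lives elapsed: n = 494.1/188.2 ≈ 2.6254.
A₀ = A × 2^n = 2098 × 2^2.6254 = 2098 × 6.1705 ≈ 12946 copies per cell.

12900 copies per cell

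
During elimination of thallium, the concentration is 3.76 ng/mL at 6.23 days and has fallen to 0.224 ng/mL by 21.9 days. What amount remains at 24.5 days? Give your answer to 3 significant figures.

0.140 ng/mL

Over Δt = 21.9 − 6.23 = 15.67 days, the level fell by a factor of 3.76/0.224 ≈ 16.786.
n = log₂(16.786) ≈ 4.0692 half-lives, so t½ = 15.67/4.0692 ≈ 3.8509 days.
From t = 21.9 to t = 24.5: 0.224 × (1/2)^((24.5−21.9)/3.8509) ≈ 0.14028 ng/mL.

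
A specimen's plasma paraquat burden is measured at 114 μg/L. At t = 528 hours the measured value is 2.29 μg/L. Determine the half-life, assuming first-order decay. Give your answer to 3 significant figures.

93.7 hours

A/A₀ = 2.29/114 ≈ 0.020088.
n = log₂(49.782) ≈ 5.6375 half-lives elapsed in 528 hours.
t½ = 528/5.6375 ≈ 93.658 hours.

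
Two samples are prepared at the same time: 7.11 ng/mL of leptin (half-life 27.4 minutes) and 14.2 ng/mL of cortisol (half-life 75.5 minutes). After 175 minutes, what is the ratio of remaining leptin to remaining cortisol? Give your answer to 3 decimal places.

0.030

leptin: 7.11 × (1/2)^(175/27.4) = 7.11 × (1/2)^6.3869 ≈ 0.084964 ng/mL.
cortisol: 14.2 × (1/2)^(175/75.5) = 14.2 × (1/2)^2.3179 ≈ 2.848 ng/mL.
Ratio ≈ 0.084964 / 2.848 ≈ 0.029833.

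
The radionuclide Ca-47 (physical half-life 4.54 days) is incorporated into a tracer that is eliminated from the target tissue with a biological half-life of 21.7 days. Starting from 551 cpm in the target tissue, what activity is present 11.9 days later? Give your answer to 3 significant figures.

1/t_eff = 1/t_phys + 1/t_biol = 1/4.54 + 1/21.7 = 0.26635 per day.
t_eff = 4.54 × 21.7 / (4.54 + 21.7) ≈ 3.7545 days.
Remaining = 551 × (1/2)^(11.9/3.7545) = 551 × (1/2)^3.1695 ≈ 61.239 cpm.

61.2 cpm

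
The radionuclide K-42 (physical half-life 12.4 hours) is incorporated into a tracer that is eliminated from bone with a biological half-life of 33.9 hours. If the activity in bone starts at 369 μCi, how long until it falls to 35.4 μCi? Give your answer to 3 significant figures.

30.7 hours

1/t_eff = 1/t_phys + 1/t_biol = 1/12.4 + 1/33.9 = 0.11014 per hour.
t_eff = 12.4 × 33.9 / (12.4 + 33.9) ≈ 9.079 hours.
n = log₂(369/35.4) ≈ 3.3818; t = 3.3818 × 9.079 ≈ 30.704 hours.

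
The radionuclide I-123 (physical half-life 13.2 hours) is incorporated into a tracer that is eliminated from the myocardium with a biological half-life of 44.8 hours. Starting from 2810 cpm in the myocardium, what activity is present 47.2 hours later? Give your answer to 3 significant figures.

1/t_eff = 1/t_phys + 1/t_biol = 1/13.2 + 1/44.8 = 0.098079 per hour.
t_eff = 13.2 × 44.8 / (13.2 + 44.8) ≈ 10.196 hours.
Remaining = 2810 × (1/2)^(47.2/10.196) = 2810 × (1/2)^4.6293 ≈ 113.54 cpm.

114 cpm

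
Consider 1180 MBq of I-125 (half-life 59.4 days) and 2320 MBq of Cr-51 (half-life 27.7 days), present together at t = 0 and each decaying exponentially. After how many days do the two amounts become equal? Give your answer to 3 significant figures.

50.6 days

Set 1180·(1/2)^(t/59.4) = 2320·(1/2)^(t/27.7).
Taking log₂: log₂(1180/2320) = t·(1/59.4 − 1/27.7).
log₂(0.50862) = -0.97534; 1/59.4 − 1/27.7 = -0.019266.
t = -0.97534 / -0.019266 ≈ 50.625 days.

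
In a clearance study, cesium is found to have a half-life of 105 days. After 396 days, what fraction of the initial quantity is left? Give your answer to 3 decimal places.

0.073

n = 396/105 ≈ 3.7714 half-lives.
Fraction remaining = (1/2)^3.7714 ≈ 0.07323.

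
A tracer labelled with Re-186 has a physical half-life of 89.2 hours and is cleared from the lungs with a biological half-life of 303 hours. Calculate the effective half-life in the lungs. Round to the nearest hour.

69 hours

1/t_eff = 1/t_phys + 1/t_biol = 1/89.2 + 1/303 = 0.014511 per hour.
t_eff = 89.2 × 303 / (89.2 + 303) ≈ 68.913 hours.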